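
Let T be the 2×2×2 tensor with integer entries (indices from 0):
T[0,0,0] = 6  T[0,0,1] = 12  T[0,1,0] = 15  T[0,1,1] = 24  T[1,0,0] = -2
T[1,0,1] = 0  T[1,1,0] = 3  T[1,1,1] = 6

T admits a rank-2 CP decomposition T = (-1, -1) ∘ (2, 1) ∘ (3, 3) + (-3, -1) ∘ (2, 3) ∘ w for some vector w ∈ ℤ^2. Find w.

Subtract the known terms from T to get the rank-1 residual R = (-3, -1) ∘ (2, 3) ∘ w, so R[i,j,k] = a[i]·b[j]·w[k]. Pick indices with nonzero a[0]·b[0] = (-3)·(2) = -6. Only the fibre through (0,0,·) is needed: R[0,0,:] = T[0,0,:] − Σₗ aₗ[0]bₗ[0]cₗ = [6, 12] − (-1)·(2)·(3, 3) = [12, 18]. Then w[k] = R[0,0,k] / -6 for each k, giving w = [12, 18] / -6 = (-2, -3).

w = (-2, -3)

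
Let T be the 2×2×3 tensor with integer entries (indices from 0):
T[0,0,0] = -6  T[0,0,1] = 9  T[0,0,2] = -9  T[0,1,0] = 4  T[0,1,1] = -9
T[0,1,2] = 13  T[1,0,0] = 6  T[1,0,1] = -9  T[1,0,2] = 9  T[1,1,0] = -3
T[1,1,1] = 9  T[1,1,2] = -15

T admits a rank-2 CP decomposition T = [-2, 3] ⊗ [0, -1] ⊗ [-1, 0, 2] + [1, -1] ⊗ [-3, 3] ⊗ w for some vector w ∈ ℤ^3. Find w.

w = [2, -3, 3]

Subtract the known terms from T to get the rank-1 residual R = [1, -1] ⊗ [-3, 3] ⊗ w, so R[i,j,k] = a[i]·b[j]·w[k]. Pick indices with nonzero a[0]·b[0] = (1)·(-3) = -3. Only the fibre through (0,0,·) is needed: R[0,0,:] = T[0,0,:] − Σₗ aₗ[0]bₗ[0]cₗ = [-6, 9, -9] − (-2)·(0)·[-1, 0, 2] = [-6, 9, -9]. Then w[k] = R[0,0,k] / -3 for each k, giving w = [-6, 9, -9] / -3 = [2, -3, 3].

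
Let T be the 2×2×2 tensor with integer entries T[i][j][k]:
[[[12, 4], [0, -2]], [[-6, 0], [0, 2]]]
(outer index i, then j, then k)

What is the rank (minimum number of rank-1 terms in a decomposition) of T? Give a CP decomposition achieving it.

rank(T) = 2

Lower bound: the mode-1 unfolding of T (rows indexed by i, columns by (j,k) = (0,0), (0,1), (1,0), (1,1)) is [[12, 4, 0, -2], [-6, 0, 0, 2]].
There the 2×2 minor on rows i ∈ {0, 1}, columns (j,k) ∈ {(0,0), (0,1)} is det [[12, 4], [-6, 0]] = 24 ≠ 0, so this unfolding has rank ≥ 2; CP rank is at least every unfolding rank, so rank(T) ≥ 2. (This is only a lower bound: in general the CP rank may exceed every unfolding rank, so we still need to exhibit 2 rank-1 terms summing to T.)
Upper bound — finding two terms. Write S_k = T[:,:,k] for the frontal slices: S₀ = [[12, 0], [-6, 0]], S₁ = [[4, -2], [0, 2]].
If T = a₁ ∘ b₁ ∘ c₁ + a₂ ∘ b₂ ∘ c₂ then each S_k = c₁[k]·a₁b₁ᵀ + c₂[k]·a₂b₂ᵀ. S₀ and S₁ are linearly independent, so a₁b₁ᵀ and a₂b₂ᵀ must span the same plane of matrices: they are the rank-1 matrices of the form x·S₀ + y·S₁.
det(x·S₀ + y·S₁) is 12·xy + 8·y² = 4·(3·x + 2·y)(y), vanishing at (x:y) = (2:-3) and (1:0).
M₁ = 2·S₀ − 3·S₁ = [[12, 6], [-12, -6]] = 6·[1, -1][2, 1]ᵀ and M₂ = S₀ = [[12, 0], [-6, 0]] = 6·[2, -1][1, 0]ᵀ, so take a₁ = [1, -1], b₁ = [2, 1], a₂ = [2, -1], b₂ = [1, 0].
Each slice is an integer combination of E₁ = a₁b₁ᵀ and E₂ = a₂b₂ᵀ: S₀ = 6·E₂, S₁ = −2·E₁ + 4·E₂; reading off coefficients, c₁ = [0, -2] and c₂ = [6, 4].
Hence T = [1, -1] ∘ [2, 1] ∘ [0, -2] + [2, -1] ∘ [1, 0] ∘ [6, 4], so rank(T) ≤ 2.
These bounds meet, so rank(T) = 2.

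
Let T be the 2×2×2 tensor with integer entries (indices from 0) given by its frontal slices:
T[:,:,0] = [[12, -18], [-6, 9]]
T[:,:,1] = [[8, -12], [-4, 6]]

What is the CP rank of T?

Lower bound: T ≠ 0 (e.g. T[0,0,0] = 12), so rank(T) ≥ 1.
Upper bound: if T = a ⊗ b ⊗ c then every fibre of T is a multiple of the corresponding factor, so read the factors off the fibres through the nonzero entry T[0,0,0] = 12.
The mode-1 fibre T[:,0,0] = [12, -6] gives a = [2, -1] (primitive direction); the mode-2 fibre T[0,:,0] = [12, -18] gives b = [2, -3]; then c[k] = T[0,0,k] / (a[0]·b[0]) = [12, 8] / 4 = [3, 2].
Expanding [2, -1] ⊗ [2, -3] ⊗ [3, 2] reproduces all 8 entries of T, so T = [2, -1] ⊗ [2, -3] ⊗ [3, 2] and rank(T) ≤ 1.
These bounds meet, so rank(T) = 1.

1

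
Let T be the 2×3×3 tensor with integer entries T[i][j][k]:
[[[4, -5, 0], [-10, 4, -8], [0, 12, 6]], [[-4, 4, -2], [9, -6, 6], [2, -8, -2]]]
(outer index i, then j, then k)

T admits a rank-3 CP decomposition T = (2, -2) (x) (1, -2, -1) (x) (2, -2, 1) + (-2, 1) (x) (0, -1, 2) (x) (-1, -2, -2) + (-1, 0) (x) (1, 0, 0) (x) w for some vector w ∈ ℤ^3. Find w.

w = (0, 1, 2)

Subtract the known terms from T to get the rank-1 residual R = (-1, 0) (x) (1, 0, 0) (x) w, so R[i,j,k] = a[i]·b[j]·w[k]. Pick indices with nonzero a[0]·b[0] = (-1)·(1) = -1. Only the fibre through (0,0,·) is needed: R[0,0,:] = T[0,0,:] − Σₗ aₗ[0]bₗ[0]cₗ = [4, -5, 0] − (2)·(1)·(2, -2, 1) − (-2)·(0)·(-1, -2, -2) = [0, -1, -2]. Then w[k] = R[0,0,k] / -1 for each k, giving w = [0, -1, -2] / -1 = (0, 1, 2).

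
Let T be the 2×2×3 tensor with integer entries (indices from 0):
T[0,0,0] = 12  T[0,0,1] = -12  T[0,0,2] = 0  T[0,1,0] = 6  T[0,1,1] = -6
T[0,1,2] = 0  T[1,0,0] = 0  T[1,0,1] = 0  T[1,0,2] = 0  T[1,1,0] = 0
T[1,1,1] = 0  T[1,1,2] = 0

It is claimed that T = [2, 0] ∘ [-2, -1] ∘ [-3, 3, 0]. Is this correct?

Yes

Reconstruct entrywise from the claimed factors. For example, T[1,0,2] = 0 and Σₗ aₗ[1]bₗ[0]cₗ[2] = (0)·(-2)·(0) = 0; checking all 12 entries, every one matches. The claim holds.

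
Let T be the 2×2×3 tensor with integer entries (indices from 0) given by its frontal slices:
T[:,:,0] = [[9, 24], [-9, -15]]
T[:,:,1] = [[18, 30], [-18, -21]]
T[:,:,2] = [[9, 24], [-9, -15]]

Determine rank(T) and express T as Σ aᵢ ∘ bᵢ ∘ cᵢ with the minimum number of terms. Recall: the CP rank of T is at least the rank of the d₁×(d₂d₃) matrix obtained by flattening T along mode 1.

rank(T) = 2

Lower bound: the mode-3 unfolding of T (rows indexed by k, columns by (i,j) = (0,0), (0,1), (1,0), (1,1)) is [[9, 24, -9, -15], [18, 30, -18, -21], [9, 24, -9, -15]].
There the 2×2 minor on rows k ∈ {0, 1}, columns (i,j) ∈ {(0,0), (0,1)} is det [[9, 24], [18, 30]] = -162 ≠ 0, so this unfolding has rank ≥ 2; CP rank is at least every unfolding rank, so rank(T) ≥ 2. (This is only a lower bound: in general the CP rank may exceed every unfolding rank, so we still need to exhibit 2 rank-1 terms summing to T.)
Upper bound — finding two terms. Write S_k = T[:,:,k] for the frontal slices: S₀ = [[9, 24], [-9, -15]], S₁ = [[18, 30], [-18, -21]], S₂ = [[9, 24], [-9, -15]].
If T = a₁ ∘ b₁ ∘ c₁ + a₂ ∘ b₂ ∘ c₂ then each S_k = c₁[k]·a₁b₁ᵀ + c₂[k]·a₂b₂ᵀ. S₀ and S₁ are linearly independent, so a₁b₁ᵀ and a₂b₂ᵀ must span the same plane of matrices: they are the rank-1 matrices of the form x·S₀ + y·S₁.
det(x·S₀ + y·S₁) is 81·x² + 243·xy + 162·y² = 81·(x + 2·y)(x + y), vanishing at (x:y) = (2:-1) and (1:-1).
M₁ = 2·S₀ − S₁ = [[0, 18], [0, -9]] = 9·[2, -1][0, 1]ᵀ and M₂ = S₀ − S₁ = [[-9, -6], [9, 6]] = (-3)·[1, -1][3, 2]ᵀ, so take a₁ = [2, -1], b₁ = [0, 1], a₂ = [1, -1], b₂ = [3, 2].
Each slice is an integer combination of E₁ = a₁b₁ᵀ and E₂ = a₂b₂ᵀ: S₀ = 9·E₁ + 3·E₂, S₁ = 9·E₁ + 6·E₂, S₂ = 9·E₁ + 3·E₂; reading off coefficients, c₁ = [9, 9, 9] and c₂ = [3, 6, 3].
Hence T = [2, -1] ∘ [0, 1] ∘ [9, 9, 9] + [1, -1] ∘ [3, 2] ∘ [3, 6, 3], so rank(T) ≤ 2.
These bounds meet, so rank(T) = 2.
Check entry T[0,0,2] = 9: (2)·(0)·(9) + (1)·(3)·(3) = 9.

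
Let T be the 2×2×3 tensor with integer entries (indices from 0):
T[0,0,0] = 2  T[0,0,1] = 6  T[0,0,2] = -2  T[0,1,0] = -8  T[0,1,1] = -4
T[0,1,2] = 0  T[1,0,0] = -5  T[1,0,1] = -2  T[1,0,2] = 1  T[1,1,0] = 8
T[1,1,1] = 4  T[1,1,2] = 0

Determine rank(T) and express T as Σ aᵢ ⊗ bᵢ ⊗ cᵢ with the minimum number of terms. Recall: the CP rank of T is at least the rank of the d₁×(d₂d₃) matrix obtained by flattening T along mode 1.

Lower bound: the mode-3 unfolding of T (rows indexed by k, columns by (i,j) = (0,0), (0,1), (1,0), (1,1)) is [[2, -8, -5, 8], [6, -4, -2, 4], [-2, 0, 1, 0]].
There the 3×3 minor on rows k ∈ {0, 1, 2}, columns (i,j) ∈ {(0,0), (0,1), (1,0)} is det [[2, -8, -5], [6, -4, -2], [-2, 0, 1]] = 48 ≠ 0, so this unfolding has rank ≥ 3; CP rank is at least every unfolding rank, so rank(T) ≥ 3. (Unfolding ranks only ever bound the CP rank from below — rank(T) can be strictly larger than all of them — so the matching upper bound has to come from an explicit 3-term decomposition.)
Upper bound: T is a sum of 3 rank-1 terms, T = [0, 1] ⊗ [1, 0] ⊗ [-2, 2, 0] + [1, -1] ⊗ [1, -2] ⊗ [4, 2, 0] + [2, -1] ⊗ [1, 0] ⊗ [-1, 2, -1] (written with every a and b primitive with positive leading entry and the scale carried by c; CP decompositions are not unique, and this one is verified by expanding entrywise), so rank(T) ≤ 3.
These bounds meet, so rank(T) = 3.
Check entry T[1,1,1] = 4: (1)·(0)·(2) + (-1)·(-2)·(2) + (-1)·(0)·(2) = 4.

rank(T) = 3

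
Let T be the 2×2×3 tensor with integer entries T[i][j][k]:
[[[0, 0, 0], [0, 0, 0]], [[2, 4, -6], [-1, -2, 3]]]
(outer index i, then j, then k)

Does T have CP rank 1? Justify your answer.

Yes

If T = a ⊗ b ⊗ c then every fibre of T is a multiple of the corresponding factor, so read the factors off the fibres through the nonzero entry T[1,0,0] = 2.
The mode-1 fibre T[:,0,0] = [0, 2] gives a = [0, 1] (primitive direction); the mode-2 fibre T[1,:,0] = [2, -1] gives b = [2, -1]; then c[k] = T[1,0,k] / (a[1]·b[0]) = [2, 4, -6] / 2 = [1, 2, -3].
Expanding [0, 1] ⊗ [2, -1] ⊗ [1, 2, -3] reproduces all 12 entries of T, so T = [0, 1] ⊗ [2, -1] ⊗ [1, 2, -3] and rank(T) ≤ 1.
Equivalently every frontal slice T[:,:,k] is c[k] times the rank-1 matrix [0, 1] ⊗ [2, -1]. So T has rank 1 (it is nonzero).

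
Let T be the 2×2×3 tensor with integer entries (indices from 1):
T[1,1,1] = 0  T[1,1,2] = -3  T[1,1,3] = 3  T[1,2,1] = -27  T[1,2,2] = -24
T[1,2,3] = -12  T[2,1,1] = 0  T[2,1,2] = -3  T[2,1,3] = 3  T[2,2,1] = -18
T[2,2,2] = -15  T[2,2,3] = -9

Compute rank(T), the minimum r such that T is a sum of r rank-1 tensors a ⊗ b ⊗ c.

Lower bound: the mode-3 unfolding of T (rows indexed by k, columns by (i,j) = (1,1), (1,2), (2,1), (2,2)) is [[0, -27, 0, -18], [-3, -24, -3, -15], [3, -12, 3, -9]].
There the 2×2 minor on rows k ∈ {1, 2}, columns (i,j) ∈ {(1,1), (1,2)} is det [[0, -27], [-3, -24]] = -81 ≠ 0, so this unfolding has rank ≥ 2; CP rank is at least every unfolding rank, so rank(T) ≥ 2. (Unfolding ranks only ever bound the CP rank from below — rank(T) can be strictly larger than all of them — so the matching upper bound has to come from an explicit 2-term decomposition.)
Upper bound — finding two terms. Write S_k = T[:,:,k] for the frontal slices: S₁ = [[0, -27], [0, -18]], S₂ = [[-3, -24], [-3, -15]], S₃ = [[3, -12], [3, -9]].
If T = a₁ ⊗ b₁ ⊗ c₁ + a₂ ⊗ b₂ ⊗ c₂ then each S_k = c₁[k]·a₁b₁ᵀ + c₂[k]·a₂b₂ᵀ. S₁ and S₂ are linearly independent, so a₁b₁ᵀ and a₂b₂ᵀ must span the same plane of matrices: they are the rank-1 matrices of the form x·S₁ + y·S₂.
det(x·S₁ + y·S₂) is −27·xy − 27·y² = (-27)·(y)(x + y), vanishing at (x:y) = (1:0) and (1:-1).
M₁ = S₁ = [[0, -27], [0, -18]] = (-9)·[3, 2][0, 1]ᵀ and M₂ = S₁ − S₂ = [[3, -3], [3, -3]] = 3·[1, 1][1, -1]ᵀ, so take a₁ = [3, 2], b₁ = [0, 1], a₂ = [1, 1], b₂ = [1, -1].
Each slice is an integer combination of E₁ = a₁b₁ᵀ and E₂ = a₂b₂ᵀ: S₁ = −9·E₁, S₂ = −9·E₁ − 3·E₂, S₃ = −3·E₁ + 3·E₂; reading off coefficients, c₁ = [-9, -9, -3] and c₂ = [0, -3, 3].
Hence T = [3, 2] ⊗ [0, 1] ⊗ [-9, -9, -3] + [1, 1] ⊗ [1, -1] ⊗ [0, -3, 3], so rank(T) ≤ 2.
These bounds meet, so rank(T) = 2.

2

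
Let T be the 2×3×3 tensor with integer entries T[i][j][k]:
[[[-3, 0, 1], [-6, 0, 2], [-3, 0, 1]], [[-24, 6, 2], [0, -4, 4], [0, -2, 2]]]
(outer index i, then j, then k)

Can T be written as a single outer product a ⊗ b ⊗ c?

No

The mode-2 unfolding of T (rows indexed by j, columns by (i,k) = (0,0), (0,1), (0,2), (1,0), (1,1), (1,2)) is [[-3, 0, 1, -24, 6, 2], [-6, 0, 2, 0, -4, 4], [-3, 0, 1, 0, -2, 2]].
There the 2×2 minor on rows j ∈ {0, 1}, columns (i,k) ∈ {(0,0), (1,0)} is det [[-3, -24], [-6, 0]] = -144 ≠ 0, so this unfolding has rank ≥ 2; CP rank is at least every unfolding rank, so rank(T) ≥ 2.
In particular rank(T) ≥ 2 > 1, so T is not rank-1.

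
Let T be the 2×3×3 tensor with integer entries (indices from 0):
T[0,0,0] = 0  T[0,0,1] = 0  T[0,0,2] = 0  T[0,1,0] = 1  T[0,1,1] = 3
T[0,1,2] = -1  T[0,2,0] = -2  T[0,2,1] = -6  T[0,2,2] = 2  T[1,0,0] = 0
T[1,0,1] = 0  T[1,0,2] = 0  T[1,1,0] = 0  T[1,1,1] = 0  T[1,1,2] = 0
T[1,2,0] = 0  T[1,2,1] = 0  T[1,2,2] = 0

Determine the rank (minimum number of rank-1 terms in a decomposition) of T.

1

Lower bound: T ≠ 0 (e.g. T[0,1,0] = 1), so rank(T) ≥ 1.
Upper bound: if T = a ⊗ b ⊗ c then every fibre of T is a multiple of the corresponding factor, so read the factors off the fibres through the nonzero entry T[0,1,0] = 1.
The mode-1 fibre T[:,1,0] = [1, 0] gives a = [1, 0] (primitive direction); the mode-2 fibre T[0,:,0] = [0, 1, -2] gives b = [0, 1, -2]; then c[k] = T[0,1,k] / (a[0]·b[1]) = [1, 3, -1] / 1 = [1, 3, -1].
Expanding [1, 0] ⊗ [0, 1, -2] ⊗ [1, 3, -1] reproduces all 18 entries of T, so T = [1, 0] ⊗ [0, 1, -2] ⊗ [1, 3, -1] and rank(T) ≤ 1.
These bounds meet, so rank(T) = 1.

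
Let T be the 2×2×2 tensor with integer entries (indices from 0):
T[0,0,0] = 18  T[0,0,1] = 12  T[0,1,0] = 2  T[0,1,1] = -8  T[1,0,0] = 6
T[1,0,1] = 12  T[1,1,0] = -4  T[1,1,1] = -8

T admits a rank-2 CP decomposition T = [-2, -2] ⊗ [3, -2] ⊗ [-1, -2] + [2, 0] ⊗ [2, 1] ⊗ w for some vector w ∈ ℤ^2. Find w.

w = [3, 0]

Subtract the known terms from T to get the rank-1 residual R = [2, 0] ⊗ [2, 1] ⊗ w, so R[i,j,k] = a[i]·b[j]·w[k]. Pick indices with nonzero a[0]·b[0] = (2)·(2) = 4. Only the fibre through (0,0,·) is needed: R[0,0,:] = T[0,0,:] − Σₗ aₗ[0]bₗ[0]cₗ = [18, 12] − (-2)·(3)·[-1, -2] = [12, 0]. Then w[k] = R[0,0,k] / 4 for each k, giving w = [12, 0] / 4 = [3, 0].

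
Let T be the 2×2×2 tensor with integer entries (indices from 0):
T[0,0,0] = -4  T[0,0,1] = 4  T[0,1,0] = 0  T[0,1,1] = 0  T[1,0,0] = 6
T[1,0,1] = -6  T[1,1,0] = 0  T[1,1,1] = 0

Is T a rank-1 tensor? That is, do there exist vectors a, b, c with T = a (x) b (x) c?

Yes

If T = a (x) b (x) c then every fibre of T is a multiple of the corresponding factor, so read the factors off the fibres through the nonzero entry T[0,0,0] = -4.
The mode-1 fibre T[:,0,0] = [-4, 6] gives a = [2, -3] (primitive direction); the mode-2 fibre T[0,:,0] = [-4, 0] gives b = [1, 0]; then c[k] = T[0,0,k] / (a[0]·b[0]) = [-4, 4] / 2 = [-2, 2].
Expanding [2, -3] (x) [1, 0] (x) [-2, 2] reproduces all 8 entries of T, so T = [2, -3] (x) [1, 0] (x) [-2, 2] and rank(T) ≤ 1.
Equivalently every frontal slice T[:,:,k] is c[k] times the rank-1 matrix [2, -3] (x) [1, 0]. So T has rank 1 (it is nonzero).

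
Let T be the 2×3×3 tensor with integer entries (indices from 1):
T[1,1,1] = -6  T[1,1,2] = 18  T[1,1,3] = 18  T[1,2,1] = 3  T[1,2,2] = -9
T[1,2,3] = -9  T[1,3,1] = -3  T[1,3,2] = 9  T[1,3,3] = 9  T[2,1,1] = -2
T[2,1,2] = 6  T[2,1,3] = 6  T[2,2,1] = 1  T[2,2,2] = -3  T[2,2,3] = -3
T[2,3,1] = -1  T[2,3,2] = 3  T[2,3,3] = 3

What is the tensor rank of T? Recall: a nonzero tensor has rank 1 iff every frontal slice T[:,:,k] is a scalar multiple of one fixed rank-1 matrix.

Lower bound: T ≠ 0 (e.g. T[1,1,1] = -6), so rank(T) ≥ 1.
Upper bound: the mode-1 fibre T[:,1,1] = [-6, -2] gives a = (3, 1) (primitive direction); the mode-2 fibre T[1,:,1] = [-6, 3, -3] gives b = (2, -1, 1); then c[k] = T[1,1,k] / (a[1]·b[1]) = [-6, 18, 18] / 6 = (-1, 3, 3).
Expanding (3, 1) (x) (2, -1, 1) (x) (-1, 3, 3) reproduces all 18 entries of T, so T = (3, 1) (x) (2, -1, 1) (x) (-1, 3, 3) and rank(T) ≤ 1.
These bounds meet, so rank(T) = 1.

1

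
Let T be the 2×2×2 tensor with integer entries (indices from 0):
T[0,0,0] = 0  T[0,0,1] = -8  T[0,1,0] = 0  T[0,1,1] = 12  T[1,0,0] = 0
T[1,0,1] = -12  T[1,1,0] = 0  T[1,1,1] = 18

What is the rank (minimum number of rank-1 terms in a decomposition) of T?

Lower bound: T ≠ 0 (e.g. T[0,0,1] = -8), so rank(T) ≥ 1.
Upper bound: if T = a ⊗ b ⊗ c then every fibre of T is a multiple of the corresponding factor, so read the factors off the fibres through the nonzero entry T[0,0,1] = -8.
The mode-1 fibre T[:,0,1] = [-8, -12] gives a = [2, 3] (primitive direction); the mode-2 fibre T[0,:,1] = [-8, 12] gives b = [2, -3]; then c[k] = T[0,0,k] / (a[0]·b[0]) = [0, -8] / 4 = [0, -2].
Expanding [2, 3] ⊗ [2, -3] ⊗ [0, -2] reproduces all 8 entries of T, so T = [2, 3] ⊗ [2, -3] ⊗ [0, -2] and rank(T) ≤ 1.
These bounds meet, so rank(T) = 1.

1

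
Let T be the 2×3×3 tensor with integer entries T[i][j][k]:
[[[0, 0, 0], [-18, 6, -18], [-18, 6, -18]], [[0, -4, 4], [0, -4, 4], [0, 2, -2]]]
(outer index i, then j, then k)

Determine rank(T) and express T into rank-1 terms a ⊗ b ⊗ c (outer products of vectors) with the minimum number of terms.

rank(T) = 2

Lower bound: the mode-1 unfolding of T (rows indexed by i, columns by (j,k) = (0,0), (0,1), (0,2), (1,0), (1,1), (1,2), (2,0), (2,1), (2,2)) is [[0, 0, 0, -18, 6, -18, -18, 6, -18], [0, -4, 4, 0, -4, 4, 0, 2, -2]].
There the 2×2 minor on rows i ∈ {0, 1}, columns (j,k) ∈ {(0,1), (1,0)} is det [[0, -18], [-4, 0]] = -72 ≠ 0, so this unfolding has rank ≥ 2; CP rank is at least every unfolding rank, so rank(T) ≥ 2. (Unfolding ranks only ever bound the CP rank from below — rank(T) can be strictly larger than all of them — so the matching upper bound has to come from an explicit 2-term decomposition.)
Upper bound — finding two terms. Write S_k = T[:,:,k] for the frontal slices: S₀ = [[0, -18, -18], [0, 0, 0]], S₁ = [[0, 6, 6], [-4, -4, 2]], S₂ = [[0, -18, -18], [4, 4, -2]].
If T = a₁ ⊗ b₁ ⊗ c₁ + a₂ ⊗ b₂ ⊗ c₂ then each S_k = c₁[k]·a₁b₁ᵀ + c₂[k]·a₂b₂ᵀ. S₀ and S₁ are linearly independent, so a₁b₁ᵀ and a₂b₂ᵀ must span the same plane of matrices: they are the rank-1 matrices of the form x·S₀ + y·S₁.
The 2×2 minor of x·S₀ + y·S₁ on rows {0,1}, columns {0,1} is −72·xy + 24·y² = (-24)·(3·x − y)(y), vanishing at (x:y) = (1:3) and (1:0).
M₁ = S₀ + 3·S₁ = [[0, 0, 0], [-12, -12, 6]] = (-6)·(0, 1)(2, 2, -1)ᵀ and M₂ = S₀ = [[0, -18, -18], [0, 0, 0]] = (-18)·(1, 0)(0, 1, 1)ᵀ, so take a₁ = (0, 1), b₁ = (2, 2, -1), a₂ = (1, 0), b₂ = (0, 1, 1).
Each slice is an integer combination of E₁ = a₁b₁ᵀ and E₂ = a₂b₂ᵀ: S₀ = −18·E₂, S₁ = −2·E₁ + 6·E₂, S₂ = 2·E₁ − 18·E₂; reading off coefficients, c₁ = (0, -2, 2) and c₂ = (-18, 6, -18).
Hence T = (0, 1) ⊗ (2, 2, -1) ⊗ (0, -2, 2) + (1, 0) ⊗ (0, 1, 1) ⊗ (-18, 6, -18), so rank(T) ≤ 2.
These bounds meet, so rank(T) = 2.
Check entry T[1,0,0] = 0: (1)·(2)·(0) + (0)·(0)·(-18) = 0.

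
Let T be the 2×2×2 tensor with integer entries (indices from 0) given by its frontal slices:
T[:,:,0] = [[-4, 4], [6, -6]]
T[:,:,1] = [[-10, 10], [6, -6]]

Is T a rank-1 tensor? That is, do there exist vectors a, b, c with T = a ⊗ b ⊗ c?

No

The mode-1 unfolding of T (rows indexed by i, columns by (j,k) = (0,0), (0,1), (1,0), (1,1)) is [[-4, -10, 4, 10], [6, 6, -6, -6]].
There the 2×2 minor on rows i ∈ {0, 1}, columns (j,k) ∈ {(0,0), (0,1)} is det [[-4, -10], [6, 6]] = 36 ≠ 0, so this unfolding has rank ≥ 2; CP rank is at least every unfolding rank, so rank(T) ≥ 2.
In particular rank(T) ≥ 2 > 1, so T is not rank-1.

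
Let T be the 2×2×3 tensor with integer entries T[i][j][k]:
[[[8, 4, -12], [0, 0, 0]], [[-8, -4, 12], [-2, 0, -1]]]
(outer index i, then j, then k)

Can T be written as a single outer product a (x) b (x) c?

No

The mode-3 unfolding of T (rows indexed by k, columns by (i,j) = (0,0), (0,1), (1,0), (1,1)) is [[8, 0, -8, -2], [4, 0, -4, 0], [-12, 0, 12, -1]].
There the 2×2 minor on rows k ∈ {0, 1}, columns (i,j) ∈ {(0,0), (1,1)} is det [[8, -2], [4, 0]] = 8 ≠ 0, so this unfolding has rank ≥ 2; CP rank is at least every unfolding rank, so rank(T) ≥ 2.
In particular rank(T) ≥ 2 > 1, so T is not rank-1.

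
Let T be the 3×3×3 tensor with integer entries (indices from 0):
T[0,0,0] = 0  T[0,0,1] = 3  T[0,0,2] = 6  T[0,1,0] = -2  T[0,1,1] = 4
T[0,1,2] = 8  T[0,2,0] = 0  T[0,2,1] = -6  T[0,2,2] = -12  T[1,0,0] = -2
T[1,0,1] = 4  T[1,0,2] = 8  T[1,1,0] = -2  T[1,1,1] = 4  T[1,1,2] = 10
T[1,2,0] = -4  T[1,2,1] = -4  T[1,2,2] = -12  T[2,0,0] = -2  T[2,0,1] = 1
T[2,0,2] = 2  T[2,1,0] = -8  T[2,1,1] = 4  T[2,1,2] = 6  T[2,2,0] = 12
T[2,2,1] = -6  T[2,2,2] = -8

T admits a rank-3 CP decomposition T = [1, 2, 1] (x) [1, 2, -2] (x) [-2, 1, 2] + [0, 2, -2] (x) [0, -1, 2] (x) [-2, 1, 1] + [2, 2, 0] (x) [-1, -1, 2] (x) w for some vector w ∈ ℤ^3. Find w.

Subtract the known terms from T to get the rank-1 residual R = [2, 2, 0] (x) [-1, -1, 2] (x) w, so R[i,j,k] = a[i]·b[j]·w[k]. Pick indices with nonzero a[0]·b[0] = (2)·(-1) = -2. Only the fibre through (0,0,·) is needed: R[0,0,:] = T[0,0,:] − Σₗ aₗ[0]bₗ[0]cₗ = [0, 3, 6] − (1)·(1)·[-2, 1, 2] − (0)·(0)·[-2, 1, 1] = [2, 2, 4]. Then w[k] = R[0,0,k] / -2 for each k, giving w = [2, 2, 4] / -2 = [-1, -1, -2].

w = [-1, -1, -2]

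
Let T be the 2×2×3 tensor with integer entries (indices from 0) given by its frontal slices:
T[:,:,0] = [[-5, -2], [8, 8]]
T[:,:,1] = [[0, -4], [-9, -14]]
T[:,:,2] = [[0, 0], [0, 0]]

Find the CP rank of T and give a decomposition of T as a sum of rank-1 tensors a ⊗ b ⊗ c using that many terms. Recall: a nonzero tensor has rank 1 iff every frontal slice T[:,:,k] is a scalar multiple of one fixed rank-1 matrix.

Lower bound: the mode-2 unfolding of T (rows indexed by j, columns by (i,k) = (0,0), (0,1), (0,2), (1,0), (1,1), (1,2)) is [[-5, 0, 0, 8, -9, 0], [-2, -4, 0, 8, -14, 0]].
There the 2×2 minor on rows j ∈ {0, 1}, columns (i,k) ∈ {(0,0), (0,1)} is det [[-5, 0], [-2, -4]] = 20 ≠ 0, so this unfolding has rank ≥ 2; CP rank is at least every unfolding rank, so rank(T) ≥ 2. (This is only a lower bound: in general the CP rank may exceed every unfolding rank, so we still need to exhibit 2 rank-1 terms summing to T.)
Upper bound — finding two terms. Write S_k = T[:,:,k] for the frontal slices: S₀ = [[-5, -2], [8, 8]], S₁ = [[0, -4], [-9, -14]], S₂ = [[0, 0], [0, 0]].
If T = a₁ ⊗ b₁ ⊗ c₁ + a₂ ⊗ b₂ ⊗ c₂ then each S_k = c₁[k]·a₁b₁ᵀ + c₂[k]·a₂b₂ᵀ. S₀ and S₁ are linearly independent, so a₁b₁ᵀ and a₂b₂ᵀ must span the same plane of matrices: they are the rank-1 matrices of the form x·S₀ + y·S₁.
det(x·S₀ + y·S₁) is −24·x² + 84·xy − 36·y² = (-12)·(x − 3·y)(2·x − y), vanishing at (x:y) = (3:1) and (1:2).
M₁ = 3·S₀ + S₁ = [[-15, -10], [15, 10]] = (-5)·[1, -1][3, 2]ᵀ and M₂ = S₀ + 2·S₁ = [[-5, -10], [-10, -20]] = (-5)·[1, 2][1, 2]ᵀ, so take a₁ = [1, -1], b₁ = [3, 2], a₂ = [1, 2], b₂ = [1, 2].
Each slice is an integer combination of E₁ = a₁b₁ᵀ and E₂ = a₂b₂ᵀ: S₀ = −2·E₁ + E₂, S₁ = E₁ − 3·E₂, S₂ = 0; reading off coefficients, c₁ = [-2, 1, 0] and c₂ = [1, -3, 0].
Hence T = [1, -1] ⊗ [3, 2] ⊗ [-2, 1, 0] + [1, 2] ⊗ [1, 2] ⊗ [1, -3, 0], so rank(T) ≤ 2.
These bounds meet, so rank(T) = 2.

rank(T) = 2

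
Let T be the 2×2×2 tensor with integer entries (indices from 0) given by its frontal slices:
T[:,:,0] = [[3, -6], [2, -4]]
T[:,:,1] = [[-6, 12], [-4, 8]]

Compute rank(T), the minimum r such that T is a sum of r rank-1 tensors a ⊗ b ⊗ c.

1

Lower bound: T ≠ 0 (e.g. T[0,0,0] = 3), so rank(T) ≥ 1.
Upper bound: if T = a ⊗ b ⊗ c then every fibre of T is a multiple of the corresponding factor, so read the factors off the fibres through the nonzero entry T[0,0,0] = 3.
The mode-1 fibre T[:,0,0] = [3, 2] gives a = (3, 2) (primitive direction); the mode-2 fibre T[0,:,0] = [3, -6] gives b = (1, -2); then c[k] = T[0,0,k] / (a[0]·b[0]) = [3, -6] / 3 = (1, -2).
Expanding (3, 2) ⊗ (1, -2) ⊗ (1, -2) reproduces all 8 entries of T, so T = (3, 2) ⊗ (1, -2) ⊗ (1, -2) and rank(T) ≤ 1.
These bounds meet, so rank(T) = 1.
Check entry T[1,1,1] = 8: (2)·(-2)·(-2) = 8.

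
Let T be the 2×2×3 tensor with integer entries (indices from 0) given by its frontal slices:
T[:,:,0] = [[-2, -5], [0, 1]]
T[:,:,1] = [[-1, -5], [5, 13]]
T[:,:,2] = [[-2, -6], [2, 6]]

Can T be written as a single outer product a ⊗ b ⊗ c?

The mode-2 unfolding of T (rows indexed by j, columns by (i,k) = (0,0), (0,1), (0,2), (1,0), (1,1), (1,2)) is [[-2, -1, -2, 0, 5, 2], [-5, -5, -6, 1, 13, 6]].
There the 2×2 minor on rows j ∈ {0, 1}, columns (i,k) ∈ {(0,0), (0,1)} is det [[-2, -1], [-5, -5]] = 5 ≠ 0, so this unfolding has rank ≥ 2; CP rank is at least every unfolding rank, so rank(T) ≥ 2.
In particular rank(T) ≥ 2 > 1, so T is not rank-1.

No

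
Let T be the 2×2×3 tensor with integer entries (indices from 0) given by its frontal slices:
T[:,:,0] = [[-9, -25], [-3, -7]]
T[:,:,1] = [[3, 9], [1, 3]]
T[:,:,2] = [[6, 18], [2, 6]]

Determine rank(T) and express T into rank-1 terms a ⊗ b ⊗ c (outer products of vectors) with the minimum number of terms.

rank(T) = 2

Lower bound: the mode-1 unfolding of T (rows indexed by i, columns by (j,k) = (0,0), (0,1), (0,2), (1,0), (1,1), (1,2)) is [[-9, 3, 6, -25, 9, 18], [-3, 1, 2, -7, 3, 6]].
There the 2×2 minor on rows i ∈ {0, 1}, columns (j,k) ∈ {(0,0), (1,0)} is det [[-9, -25], [-3, -7]] = -12 ≠ 0, so this unfolding has rank ≥ 2; CP rank is at least every unfolding rank, so rank(T) ≥ 2. (This is only a lower bound: in general the CP rank may exceed every unfolding rank, so we still need to exhibit 2 rank-1 terms summing to T.)
Upper bound — finding two terms. Write S_k = T[:,:,k] for the frontal slices: S₀ = [[-9, -25], [-3, -7]], S₁ = [[3, 9], [1, 3]], S₂ = [[6, 18], [2, 6]].
If T = a₁ ⊗ b₁ ⊗ c₁ + a₂ ⊗ b₂ ⊗ c₂ then each S_k = c₁[k]·a₁b₁ᵀ + c₂[k]·a₂b₂ᵀ. S₀ and S₁ are linearly independent, so a₁b₁ᵀ and a₂b₂ᵀ must span the same plane of matrices: they are the rank-1 matrices of the form x·S₀ + y·S₁.
det(x·S₀ + y·S₁) is −12·x² + 4·xy = (-4)·(3·x − y)(x), vanishing at (x:y) = (1:3) and (0:1).
M₁ = S₀ + 3·S₁ = [[0, 2], [0, 2]] = 2·(1, 1)(0, 1)ᵀ and M₂ = S₁ = [[3, 9], [1, 3]] = (3, 1)(1, 3)ᵀ, so take a₁ = (1, 1), b₁ = (0, 1), a₂ = (3, 1), b₂ = (1, 3).
Each slice is an integer combination of E₁ = a₁b₁ᵀ and E₂ = a₂b₂ᵀ: S₀ = 2·E₁ − 3·E₂, S₁ = E₂, S₂ = 2·E₂; reading off coefficients, c₁ = (2, 0, 0) and c₂ = (-3, 1, 2).
Hence T = (1, 1) ⊗ (0, 1) ⊗ (2, 0, 0) + (3, 1) ⊗ (1, 3) ⊗ (-3, 1, 2), so rank(T) ≤ 2.
These bounds meet, so rank(T) = 2.
Check entry T[1,0,0] = -3: (1)·(0)·(2) + (1)·(1)·(-3) = -3.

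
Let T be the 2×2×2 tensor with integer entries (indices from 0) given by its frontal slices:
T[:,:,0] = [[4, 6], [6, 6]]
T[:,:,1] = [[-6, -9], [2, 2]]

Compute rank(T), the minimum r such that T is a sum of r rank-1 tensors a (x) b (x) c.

2

Lower bound: the mode-1 unfolding of T (rows indexed by i, columns by (j,k) = (0,0), (0,1), (1,0), (1,1)) is [[4, -6, 6, -9], [6, 2, 6, 2]].
There the 2×2 minor on rows i ∈ {0, 1}, columns (j,k) ∈ {(0,0), (0,1)} is det [[4, -6], [6, 2]] = 44 ≠ 0, so this unfolding has rank ≥ 2; CP rank is at least every unfolding rank, so rank(T) ≥ 2. (This is only a lower bound: in general the CP rank may exceed every unfolding rank, so we still need to exhibit 2 rank-1 terms summing to T.)
Upper bound — finding two terms. Write S_k = T[:,:,k] for the frontal slices: S₀ = [[4, 6], [6, 6]], S₁ = [[-6, -9], [2, 2]].
If T = a₁ (x) b₁ (x) c₁ + a₂ (x) b₂ (x) c₂ then each S_k = c₁[k]·a₁b₁ᵀ + c₂[k]·a₂b₂ᵀ. S₀ and S₁ are linearly independent, so a₁b₁ᵀ and a₂b₂ᵀ must span the same plane of matrices: they are the rank-1 matrices of the form x·S₀ + y·S₁.
det(x·S₀ + y·S₁) is −12·x² + 14·xy + 6·y² = (-2)·(2·x − 3·y)(3·x + y), vanishing at (x:y) = (3:2) and (1:-3).
M₁ = 3·S₀ + 2·S₁ = [[0, 0], [22, 22]] = 22·(0, 1)(1, 1)ᵀ and M₂ = S₀ − 3·S₁ = [[22, 33], [0, 0]] = 11·(1, 0)(2, 3)ᵀ, so take a₁ = (0, 1), b₁ = (1, 1), a₂ = (1, 0), b₂ = (2, 3).
Each slice is an integer combination of E₁ = a₁b₁ᵀ and E₂ = a₂b₂ᵀ: S₀ = 6·E₁ + 2·E₂, S₁ = 2·E₁ − 3·E₂; reading off coefficients, c₁ = (6, 2) and c₂ = (2, -3).
Hence T = (0, 1) (x) (1, 1) (x) (6, 2) + (1, 0) (x) (2, 3) (x) (2, -3), so rank(T) ≤ 2.
These bounds meet, so rank(T) = 2.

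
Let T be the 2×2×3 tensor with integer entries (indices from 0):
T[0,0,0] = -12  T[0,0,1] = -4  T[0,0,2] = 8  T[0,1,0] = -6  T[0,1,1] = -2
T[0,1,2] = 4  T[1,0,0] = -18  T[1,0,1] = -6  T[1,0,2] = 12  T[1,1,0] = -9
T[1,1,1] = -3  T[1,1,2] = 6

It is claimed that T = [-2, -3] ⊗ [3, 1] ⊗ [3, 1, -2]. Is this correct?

Reconstruct entry (0,0,0) from the claimed factors: Σₗ aₗ[0]bₗ[0]cₗ[0] = (-2)·(3)·(3) = -18, but T[0,0,0] = -12. The claim is false.

No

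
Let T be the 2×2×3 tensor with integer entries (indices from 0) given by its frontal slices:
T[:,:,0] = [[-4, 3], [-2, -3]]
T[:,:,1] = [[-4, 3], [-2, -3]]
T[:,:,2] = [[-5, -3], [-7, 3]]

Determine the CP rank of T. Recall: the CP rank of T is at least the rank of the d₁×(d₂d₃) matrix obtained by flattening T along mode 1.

Lower bound: the mode-3 unfolding of T (rows indexed by k, columns by (i,j) = (0,0), (0,1), (1,0), (1,1)) is [[-4, 3, -2, -3], [-4, 3, -2, -3], [-5, -3, -7, 3]].
There the 2×2 minor on rows k ∈ {0, 2}, columns (i,j) ∈ {(0,0), (0,1)} is det [[-4, 3], [-5, -3]] = 27 ≠ 0, so this unfolding has rank ≥ 2; CP rank is at least every unfolding rank, so rank(T) ≥ 2. (Unfolding ranks only ever bound the CP rank from below — rank(T) can be strictly larger than all of them — so the matching upper bound has to come from an explicit 2-term decomposition.)
Upper bound — finding two terms. Write S_k = T[:,:,k] for the frontal slices: S₀ = [[-4, 3], [-2, -3]], S₁ = [[-4, 3], [-2, -3]], S₂ = [[-5, -3], [-7, 3]].
If T = a₁ (x) b₁ (x) c₁ + a₂ (x) b₂ (x) c₂ then each S_k = c₁[k]·a₁b₁ᵀ + c₂[k]·a₂b₂ᵀ. S₀ and S₂ are linearly independent, so a₁b₁ᵀ and a₂b₂ᵀ must span the same plane of matrices: they are the rank-1 matrices of the form x·S₀ + y·S₂.
det(x·S₀ + y·S₂) is 18·x² + 18·xy − 36·y² = 18·(x + 2·y)(x − y), vanishing at (x:y) = (2:-1) and (1:1).
M₁ = 2·S₀ − S₂ = [[-3, 9], [3, -9]] = (-3)·(1, -1)(1, -3)ᵀ and M₂ = S₀ + S₂ = [[-9, 0], [-9, 0]] = (-9)·(1, 1)(1, 0)ᵀ, so take a₁ = (1, -1), b₁ = (1, -3), a₂ = (1, 1), b₂ = (1, 0).
Each slice is an integer combination of E₁ = a₁b₁ᵀ and E₂ = a₂b₂ᵀ: S₀ = −E₁ − 3·E₂, S₁ = −E₁ − 3·E₂, S₂ = E₁ − 6·E₂; reading off coefficients, c₁ = (-1, -1, 1) and c₂ = (-3, -3, -6).
Hence T = (1, -1) (x) (1, -3) (x) (-1, -1, 1) + (1, 1) (x) (1, 0) (x) (-3, -3, -6), so rank(T) ≤ 2.
These bounds meet, so rank(T) = 2.

2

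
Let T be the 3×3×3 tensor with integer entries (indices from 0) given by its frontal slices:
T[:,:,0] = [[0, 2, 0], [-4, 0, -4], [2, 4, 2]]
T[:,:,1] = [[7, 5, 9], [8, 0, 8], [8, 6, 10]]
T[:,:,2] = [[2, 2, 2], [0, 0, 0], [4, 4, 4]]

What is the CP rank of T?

Lower bound: the mode-1 unfolding of T (rows indexed by i, columns by (j,k) = (0,0), (0,1), (0,2), (1,0), (1,1), (1,2), (2,0), (2,1), (2,2)) is [[0, 7, 2, 2, 5, 2, 0, 9, 2], [-4, 8, 0, 0, 0, 0, -4, 8, 0], [2, 8, 4, 4, 6, 4, 2, 10, 4]].
There the 3×3 minor on rows i ∈ {0, 1, 2}, columns (j,k) ∈ {(0,0), (0,1), (0,2)} is det [[0, 7, 2], [-4, 8, 0], [2, 8, 4]] = 16 ≠ 0, so this unfolding has rank ≥ 3; CP rank is at least every unfolding rank, so rank(T) ≥ 3. (This is only a lower bound: in general the CP rank may exceed every unfolding rank, so we still need to exhibit 3 rank-1 terms summing to T.)
Upper bound: T is a sum of 3 rank-1 terms, T = [1, 0, 1] ∘ [1, 2, 2] ∘ [0, 2, 0] + [1, 0, 2] ∘ [1, 1, 1] ∘ [2, 1, 2] + [1, 2, 1] ∘ [1, 0, 1] ∘ [-2, 4, 0] (one valid choice — decompositions are not unique — normalised so each a, b is primitive with positive first nonzero entry; check it by expanding all entries), so rank(T) ≤ 3.
These bounds meet, so rank(T) = 3.
Check entry T[0,0,0] = 0: (1)·(1)·(0) + (1)·(1)·(2) + (1)·(1)·(-2) = 0.

3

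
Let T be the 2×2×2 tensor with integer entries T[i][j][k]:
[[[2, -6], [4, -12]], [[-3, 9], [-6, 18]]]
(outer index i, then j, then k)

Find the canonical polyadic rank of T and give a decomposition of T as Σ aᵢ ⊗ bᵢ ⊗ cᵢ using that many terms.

Lower bound: T ≠ 0 (e.g. T[0,0,0] = 2), so rank(T) ≥ 1.
Upper bound: if T = a ⊗ b ⊗ c then every fibre of T is a multiple of the corresponding factor, so read the factors off the fibres through the nonzero entry T[0,0,0] = 2.
The mode-1 fibre T[:,0,0] = [2, -3] gives a = [2, -3] (primitive direction); the mode-2 fibre T[0,:,0] = [2, 4] gives b = [1, 2]; then c[k] = T[0,0,k] / (a[0]·b[0]) = [2, -6] / 2 = [1, -3].
Expanding [2, -3] ⊗ [1, 2] ⊗ [1, -3] reproduces all 8 entries of T, so T = [2, -3] ⊗ [1, 2] ⊗ [1, -3] and rank(T) ≤ 1.
These bounds meet, so rank(T) = 1.

rank(T) = 1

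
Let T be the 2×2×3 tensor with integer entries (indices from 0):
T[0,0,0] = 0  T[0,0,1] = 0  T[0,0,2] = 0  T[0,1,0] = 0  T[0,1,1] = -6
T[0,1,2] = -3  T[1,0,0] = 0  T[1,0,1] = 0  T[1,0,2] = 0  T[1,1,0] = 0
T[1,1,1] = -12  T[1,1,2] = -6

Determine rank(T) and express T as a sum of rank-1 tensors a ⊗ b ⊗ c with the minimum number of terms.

Lower bound: T ≠ 0 (e.g. T[0,1,1] = -6), so rank(T) ≥ 1.
Upper bound: if T = a ⊗ b ⊗ c then every fibre of T is a multiple of the corresponding factor, so read the factors off the fibres through the nonzero entry T[0,1,1] = -6.
The mode-1 fibre T[:,1,1] = [-6, -12] gives a = [1, 2] (primitive direction); the mode-2 fibre T[0,:,1] = [0, -6] gives b = [0, 1]; then c[k] = T[0,1,k] / (a[0]·b[1]) = [0, -6, -3] / 1 = [0, -6, -3].
Expanding [1, 2] ⊗ [0, 1] ⊗ [0, -6, -3] reproduces all 12 entries of T, so T = [1, 2] ⊗ [0, 1] ⊗ [0, -6, -3] and rank(T) ≤ 1.
These bounds meet, so rank(T) = 1.

rank(T) = 1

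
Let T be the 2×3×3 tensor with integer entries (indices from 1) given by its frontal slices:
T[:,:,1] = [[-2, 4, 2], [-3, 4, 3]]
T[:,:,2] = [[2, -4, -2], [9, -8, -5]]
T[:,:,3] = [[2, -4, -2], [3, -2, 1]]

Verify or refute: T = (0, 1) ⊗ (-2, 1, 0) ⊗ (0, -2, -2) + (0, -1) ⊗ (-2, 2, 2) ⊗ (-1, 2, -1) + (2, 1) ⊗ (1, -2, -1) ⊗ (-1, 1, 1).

Reconstruct entrywise from the claimed factors. For example, T[2,3,2] = -5 and Σₗ aₗ[2]bₗ[3]cₗ[2] = (1)·(0)·(-2) + (-1)·(2)·(2) + (1)·(-1)·(1) = -5; checking all 18 entries, every one matches. The claim holds.

Yes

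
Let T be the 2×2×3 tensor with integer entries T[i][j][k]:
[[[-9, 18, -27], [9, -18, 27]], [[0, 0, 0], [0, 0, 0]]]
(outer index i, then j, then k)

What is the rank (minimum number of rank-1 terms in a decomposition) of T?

Lower bound: T ≠ 0 (e.g. T[0,0,0] = -9), so rank(T) ≥ 1.
Upper bound: the mode-1 fibre T[:,0,0] = [-9, 0] gives a = (1, 0) (primitive direction); the mode-2 fibre T[0,:,0] = [-9, 9] gives b = (1, -1); then c[k] = T[0,0,k] / (a[0]·b[0]) = [-9, 18, -27] / 1 = (-9, 18, -27).
Expanding (1, 0) ⊗ (1, -1) ⊗ (-9, 18, -27) reproduces all 12 entries of T, so T = (1, 0) ⊗ (1, -1) ⊗ (-9, 18, -27) and rank(T) ≤ 1.
These bounds meet, so rank(T) = 1.

1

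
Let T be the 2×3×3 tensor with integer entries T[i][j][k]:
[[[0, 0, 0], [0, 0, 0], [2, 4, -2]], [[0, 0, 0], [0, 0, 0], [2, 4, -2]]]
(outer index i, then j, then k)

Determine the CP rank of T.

Lower bound: T ≠ 0 (e.g. T[0,2,0] = 2), so rank(T) ≥ 1.
Upper bound: if T = a ⊗ b ⊗ c then every fibre of T is a multiple of the corresponding factor, so read the factors off the fibres through the nonzero entry T[0,2,0] = 2.
The mode-1 fibre T[:,2,0] = [2, 2] gives a = (1, 1) (primitive direction); the mode-2 fibre T[0,:,0] = [0, 0, 2] gives b = (0, 0, 1); then c[k] = T[0,2,k] / (a[0]·b[2]) = [2, 4, -2] / 1 = (2, 4, -2).
Expanding (1, 1) ⊗ (0, 0, 1) ⊗ (2, 4, -2) reproduces all 18 entries of T, so T = (1, 1) ⊗ (0, 0, 1) ⊗ (2, 4, -2) and rank(T) ≤ 1.
These bounds meet, so rank(T) = 1.

1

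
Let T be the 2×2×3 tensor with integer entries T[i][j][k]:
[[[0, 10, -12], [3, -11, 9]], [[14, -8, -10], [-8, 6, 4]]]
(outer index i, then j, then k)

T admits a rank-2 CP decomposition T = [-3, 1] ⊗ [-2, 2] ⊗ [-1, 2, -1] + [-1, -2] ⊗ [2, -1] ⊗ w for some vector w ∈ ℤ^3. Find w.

Subtract the known terms from T to get the rank-1 residual R = [-1, -2] ⊗ [2, -1] ⊗ w, so R[i,j,k] = a[i]·b[j]·w[k]. Pick indices with nonzero a[0]·b[0] = (-1)·(2) = -2. Only the fibre through (0,0,·) is needed: R[0,0,:] = T[0,0,:] − Σₗ aₗ[0]bₗ[0]cₗ = [0, 10, -12] − (-3)·(-2)·[-1, 2, -1] = [6, -2, -6]. Then w[k] = R[0,0,k] / -2 for each k, giving w = [6, -2, -6] / -2 = [-3, 1, 3].

w = [-3, 1, 3]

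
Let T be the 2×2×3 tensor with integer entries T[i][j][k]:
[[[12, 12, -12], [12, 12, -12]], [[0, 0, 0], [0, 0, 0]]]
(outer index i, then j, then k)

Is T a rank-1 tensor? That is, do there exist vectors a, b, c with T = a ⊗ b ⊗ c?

If T = a ⊗ b ⊗ c then every fibre of T is a multiple of the corresponding factor, so read the factors off the fibres through the nonzero entry T[0,0,0] = 12.
The mode-1 fibre T[:,0,0] = [12, 0] gives a = [1, 0] (primitive direction); the mode-2 fibre T[0,:,0] = [12, 12] gives b = [1, 1]; then c[k] = T[0,0,k] / (a[0]·b[0]) = [12, 12, -12] / 1 = [12, 12, -12].
Expanding [1, 0] ⊗ [1, 1] ⊗ [12, 12, -12] reproduces all 12 entries of T, so T = [1, 0] ⊗ [1, 1] ⊗ [12, 12, -12] and rank(T) ≤ 1.
Equivalently every frontal slice T[:,:,k] is c[k] times the rank-1 matrix [1, 0] ⊗ [1, 1]. So T has rank 1 (it is nonzero).

Yes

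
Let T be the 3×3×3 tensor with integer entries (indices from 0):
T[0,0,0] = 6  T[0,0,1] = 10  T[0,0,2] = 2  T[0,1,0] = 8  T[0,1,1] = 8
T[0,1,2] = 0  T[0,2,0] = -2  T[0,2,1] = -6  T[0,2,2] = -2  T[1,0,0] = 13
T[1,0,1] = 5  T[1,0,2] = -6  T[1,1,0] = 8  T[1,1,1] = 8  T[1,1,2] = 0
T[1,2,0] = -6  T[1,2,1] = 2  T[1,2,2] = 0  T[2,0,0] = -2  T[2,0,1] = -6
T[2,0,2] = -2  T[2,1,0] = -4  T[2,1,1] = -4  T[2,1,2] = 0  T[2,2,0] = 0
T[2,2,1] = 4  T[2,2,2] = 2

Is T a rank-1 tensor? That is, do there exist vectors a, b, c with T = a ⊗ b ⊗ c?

The mode-1 unfolding of T (rows indexed by i, columns by (j,k) = (0,0), (0,1), (0,2), (1,0), (1,1), (1,2), (2,0), (2,1), (2,2)) is [[6, 10, 2, 8, 8, 0, -2, -6, -2], [13, 5, -6, 8, 8, 0, -6, 2, 0], [-2, -6, -2, -4, -4, 0, 0, 4, 2]].
There the 3×3 minor on rows i ∈ {0, 1, 2}, columns (j,k) ∈ {(0,0), (0,1), (0,2)} is det [[6, 10, 2], [13, 5, -6], [-2, -6, -2]] = -32 ≠ 0, so this unfolding has rank ≥ 3; CP rank is at least every unfolding rank, so rank(T) ≥ 3.
In particular rank(T) ≥ 3 > 1, so T is not rank-1.

No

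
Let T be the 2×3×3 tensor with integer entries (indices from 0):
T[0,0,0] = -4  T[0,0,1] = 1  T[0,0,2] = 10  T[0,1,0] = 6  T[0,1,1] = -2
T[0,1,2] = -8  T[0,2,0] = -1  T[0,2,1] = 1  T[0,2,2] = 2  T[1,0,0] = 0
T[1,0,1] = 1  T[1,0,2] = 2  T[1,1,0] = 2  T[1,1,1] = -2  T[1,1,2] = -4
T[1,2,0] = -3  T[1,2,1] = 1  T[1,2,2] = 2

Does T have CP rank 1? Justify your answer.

The mode-2 unfolding of T (rows indexed by j, columns by (i,k) = (0,0), (0,1), (0,2), (1,0), (1,1), (1,2)) is [[-4, 1, 10, 0, 1, 2], [6, -2, -8, 2, -2, -4], [-1, 1, 2, -3, 1, 2]].
There the 3×3 minor on rows j ∈ {0, 1, 2}, columns (i,k) ∈ {(0,0), (0,1), (0,2)} is det [[-4, 1, 10], [6, -2, -8], [-1, 1, 2]] = 20 ≠ 0, so this unfolding has rank ≥ 3; CP rank is at least every unfolding rank, so rank(T) ≥ 3.
In particular rank(T) ≥ 3 > 1, so T is not rank-1.

No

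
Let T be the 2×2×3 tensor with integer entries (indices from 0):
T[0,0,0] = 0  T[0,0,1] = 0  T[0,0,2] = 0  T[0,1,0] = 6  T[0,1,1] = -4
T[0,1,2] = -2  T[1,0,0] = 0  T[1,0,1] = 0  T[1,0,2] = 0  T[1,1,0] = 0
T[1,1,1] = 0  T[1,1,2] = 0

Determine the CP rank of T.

1

Lower bound: T ≠ 0 (e.g. T[0,1,0] = 6), so rank(T) ≥ 1.
Upper bound: if T = a ⊗ b ⊗ c then every fibre of T is a multiple of the corresponding factor, so read the factors off the fibres through the nonzero entry T[0,1,0] = 6.
The mode-1 fibre T[:,1,0] = [6, 0] gives a = (1, 0) (primitive direction); the mode-2 fibre T[0,:,0] = [0, 6] gives b = (0, 1); then c[k] = T[0,1,k] / (a[0]·b[1]) = [6, -4, -2] / 1 = (6, -4, -2).
Expanding (1, 0) ⊗ (0, 1) ⊗ (6, -4, -2) reproduces all 12 entries of T, so T = (1, 0) ⊗ (0, 1) ⊗ (6, -4, -2) and rank(T) ≤ 1.
These bounds meet, so rank(T) = 1.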